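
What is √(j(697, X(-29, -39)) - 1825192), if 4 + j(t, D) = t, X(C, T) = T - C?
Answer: I*√1824499 ≈ 1350.7*I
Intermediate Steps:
j(t, D) = -4 + t
√(j(697, X(-29, -39)) - 1825192) = √((-4 + 697) - 1825192) = √(693 - 1825192) = √(-1824499) = I*√1824499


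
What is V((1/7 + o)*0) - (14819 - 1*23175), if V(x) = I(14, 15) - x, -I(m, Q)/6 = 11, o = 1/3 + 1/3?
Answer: 8290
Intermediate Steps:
o = ⅔ (o = 1*(⅓) + 1*(⅓) = ⅓ + ⅓ = ⅔ ≈ 0.66667)
I(m, Q) = -66 (I(m, Q) = -6*11 = -66)
V(x) = -66 - x
V((1/7 + o)*0) - (14819 - 1*23175) = (-66 - (1/7 + ⅔)*0) - (14819 - 1*23175) = (-66 - (⅐ + ⅔)*0) - (14819 - 23175) = (-66 - 17*0/21) - 1*(-8356) = (-66 - 1*0) + 8356 = (-66 + 0) + 8356 = -66 + 8356 = 8290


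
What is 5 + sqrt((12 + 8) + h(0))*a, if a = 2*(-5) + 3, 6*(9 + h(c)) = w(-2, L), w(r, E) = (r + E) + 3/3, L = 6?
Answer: 5 - 7*sqrt(426)/6 ≈ -19.080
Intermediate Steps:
w(r, E) = 1 + E + r (w(r, E) = (E + r) + 3*(1/3) = (E + r) + 1 = 1 + E + r)
h(c) = -49/6 (h(c) = -9 + (1 + 6 - 2)/6 = -9 + (1/6)*5 = -9 + 5/6 = -49/6)
a = -7 (a = -10 + 3 = -7)
5 + sqrt((12 + 8) + h(0))*a = 5 + sqrt((12 + 8) - 49/6)*(-7) = 5 + sqrt(20 - 49/6)*(-7) = 5 + sqrt(71/6)*(-7) = 5 + (sqrt(426)/6)*(-7) = 5 - 7*sqrt(426)/6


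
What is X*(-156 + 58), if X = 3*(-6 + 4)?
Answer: 588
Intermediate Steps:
X = -6 (X = 3*(-2) = -6)
X*(-156 + 58) = -6*(-156 + 58) = -6*(-98) = 588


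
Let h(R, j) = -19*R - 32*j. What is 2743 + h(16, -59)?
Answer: 4327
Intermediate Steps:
h(R, j) = -32*j - 19*R
2743 + h(16, -59) = 2743 + (-32*(-59) - 19*16) = 2743 + (1888 - 304) = 2743 + 1584 = 4327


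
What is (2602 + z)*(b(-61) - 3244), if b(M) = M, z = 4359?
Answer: -23006105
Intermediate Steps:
(2602 + z)*(b(-61) - 3244) = (2602 + 4359)*(-61 - 3244) = 6961*(-3305) = -23006105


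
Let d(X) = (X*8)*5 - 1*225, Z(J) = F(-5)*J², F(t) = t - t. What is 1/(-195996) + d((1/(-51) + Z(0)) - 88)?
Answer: -4160232879/1110644 ≈ -3745.8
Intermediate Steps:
F(t) = 0
Z(J) = 0 (Z(J) = 0*J² = 0)
d(X) = -225 + 40*X (d(X) = (8*X)*5 - 225 = 40*X - 225 = -225 + 40*X)
1/(-195996) + d((1/(-51) + Z(0)) - 88) = 1/(-195996) + (-225 + 40*((1/(-51) + 0) - 88)) = -1/195996 + (-225 + 40*((-1/51 + 0) - 88)) = -1/195996 + (-225 + 40*(-1/51 - 88)) = -1/195996 + (-225 + 40*(-4489/51)) = -1/195996 + (-225 - 179560/51) = -1/195996 - 191035/51 = -4160232879/1110644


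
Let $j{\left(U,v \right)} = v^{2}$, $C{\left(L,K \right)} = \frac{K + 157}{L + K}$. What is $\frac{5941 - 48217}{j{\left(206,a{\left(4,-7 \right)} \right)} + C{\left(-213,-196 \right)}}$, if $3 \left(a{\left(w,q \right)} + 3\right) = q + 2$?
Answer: $- \frac{155617956}{80515} \approx -1932.8$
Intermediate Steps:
$C{\left(L,K \right)} = \frac{157 + K}{K + L}$
$a{\left(w,q \right)} = - \frac{7}{3} + \frac{q}{3}$ ($a{\left(w,q \right)} = -3 + \frac{q + 2}{3} = -3 + \frac{2 + q}{3} = -3 + \left(\frac{2}{3} + \frac{q}{3}\right) = - \frac{7}{3} + \frac{q}{3}$)
$\frac{5941 - 48217}{j{\left(206,a{\left(4,-7 \right)} \right)} + C{\left(-213,-196 \right)}} = \frac{5941 - 48217}{\left(- \frac{7}{3} + \frac{1}{3} \left(-7\right)\right)^{2} + \frac{157 - 196}{-196 - 213}} = - \frac{42276}{\left(- \frac{7}{3} - \frac{7}{3}\right)^{2} + \frac{1}{-409} \left(-39\right)} = - \frac{42276}{\left(- \frac{14}{3}\right)^{2} - - \frac{39}{409}} = - \frac{42276}{\frac{196}{9} + \frac{39}{409}} = - \frac{42276}{\frac{80515}{3681}} = \left(-42276\right) \frac{3681}{80515} = - \frac{155617956}{80515}$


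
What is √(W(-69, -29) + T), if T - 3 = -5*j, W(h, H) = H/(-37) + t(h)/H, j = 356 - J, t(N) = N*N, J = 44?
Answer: 7*I*√40423129/1073 ≈ 41.478*I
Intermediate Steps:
t(N) = N²
j = 312 (j = 356 - 1*44 = 356 - 44 = 312)
W(h, H) = -H/37 + h²/H (W(h, H) = H/(-37) + h²/H = H*(-1/37) + h²/H = -H/37 + h²/H)
T = -1557 (T = 3 - 5*312 = 3 - 1560 = -1557)
√(W(-69, -29) + T) = √((-1/37*(-29) + (-69)²/(-29)) - 1557) = √((29/37 - 1/29*4761) - 1557) = √((29/37 - 4761/29) - 1557) = √(-175316/1073 - 1557) = √(-1845977/1073) = 7*I*√40423129/1073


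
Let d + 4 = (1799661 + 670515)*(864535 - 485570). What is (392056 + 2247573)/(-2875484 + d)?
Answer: 2639629/936107372352 ≈ 2.8198e-6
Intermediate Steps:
d = 936110247836 (d = -4 + (1799661 + 670515)*(864535 - 485570) = -4 + 2470176*378965 = -4 + 936110247840 = 936110247836)
(392056 + 2247573)/(-2875484 + d) = (392056 + 2247573)/(-2875484 + 936110247836) = 2639629/936107372352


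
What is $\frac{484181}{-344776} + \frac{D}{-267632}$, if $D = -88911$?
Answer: $- \frac{12365993807}{11534136304} \approx -1.0721$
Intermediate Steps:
$\frac{484181}{-344776} + \frac{D}{-267632} = \frac{484181}{-344776} - \frac{88911}{-267632} = 484181 \left(- \frac{1}{344776}\right) - - \frac{88911}{267632} = - \frac{484181}{344776} + \frac{88911}{267632} = - \frac{12365993807}{11534136304}$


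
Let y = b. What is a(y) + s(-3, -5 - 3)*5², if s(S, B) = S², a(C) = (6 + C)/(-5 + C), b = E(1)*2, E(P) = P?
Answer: 667/3 ≈ 222.33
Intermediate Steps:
b = 2 (b = 1*2 = 2)
y = 2
a(C) = (6 + C)/(-5 + C)
a(y) + s(-3, -5 - 3)*5² = (6 + 2)/(-5 + 2) + (-3)²*5² = 8/(-3) + 9*25 = -⅓*8 + 225 = -8/3 + 225 = 667/3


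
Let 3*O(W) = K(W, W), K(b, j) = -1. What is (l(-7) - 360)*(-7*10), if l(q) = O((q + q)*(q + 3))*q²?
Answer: 79030/3 ≈ 26343.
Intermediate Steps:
O(W) = -⅓ (O(W) = (⅓)*(-1) = -⅓)
l(q) = -q²/3
(l(-7) - 360)*(-7*10) = (-⅓*(-7)² - 360)*(-7*10) = (-⅓*49 - 360)*(-70) = (-49/3 - 360)*(-70) = -1129/3*(-70) = 79030/3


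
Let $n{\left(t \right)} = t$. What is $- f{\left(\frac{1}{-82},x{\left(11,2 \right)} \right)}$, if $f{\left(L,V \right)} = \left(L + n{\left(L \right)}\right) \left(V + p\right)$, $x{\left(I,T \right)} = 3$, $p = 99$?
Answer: $\frac{102}{41} \approx 2.4878$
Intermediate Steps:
$f{\left(L,V \right)} = 2 L \left(99 + V\right)$ ($f{\left(L,V \right)} = \left(L + L\right) \left(V + 99\right) = 2 L \left(99 + V\right)$)
$- f{\left(\frac{1}{-82},x{\left(11,2 \right)} \right)} = - \frac{2 \left(99 + 3\right)}{-82} = - \frac{2 \left(-1\right) 102}{82} = \left(-1\right) \left(- \frac{102}{41}\right) = \frac{102}{41}$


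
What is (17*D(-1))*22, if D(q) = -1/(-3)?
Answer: 374/3 ≈ 124.67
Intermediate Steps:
D(q) = ⅓ (D(q) = -1*(-⅓) = ⅓)
(17*D(-1))*22 = (17*(⅓))*22 = (17/3)*22 = 374/3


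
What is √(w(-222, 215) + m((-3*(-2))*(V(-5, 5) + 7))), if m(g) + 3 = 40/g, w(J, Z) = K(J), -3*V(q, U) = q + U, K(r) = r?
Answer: I*√98805/21 ≈ 14.968*I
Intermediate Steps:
V(q, U) = -U/3 - q/3 (V(q, U) = -(q + U)/3 = -(U + q)/3 = -U/3 - q/3)
w(J, Z) = J
m(g) = -3 + 40/g
√(w(-222, 215) + m((-3*(-2))*(V(-5, 5) + 7))) = √(-222 + (-3 + 40/(((-3*(-2))*((-⅓*5 - ⅓*(-5)) + 7))))) = √(-222 + (-3 + 40/((6*((-5/3 + 5/3) + 7))))) = √(-222 + (-3 + 40/((6*(0 + 7))))) = √(-222 + (-3 + 40/((6*7)))) = √(-222 + (-3 + 40/42)) = √(-222 + (-3 + 40*(1/42))) = √(-222 + (-3 + 20/21)) = √(-222 - 43/21) = √(-4705/21) = I*√98805/21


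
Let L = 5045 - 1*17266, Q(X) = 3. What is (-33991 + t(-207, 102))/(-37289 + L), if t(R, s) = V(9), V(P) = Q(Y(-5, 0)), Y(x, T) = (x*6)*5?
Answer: 16994/24755 ≈ 0.68649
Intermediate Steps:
Y(x, T) = 30*x (Y(x, T) = (6*x)*5 = 30*x)
V(P) = 3
t(R, s) = 3
L = -12221 (L = 5045 - 17266 = -12221)
(-33991 + t(-207, 102))/(-37289 + L) = (-33991 + 3)/(-37289 - 12221) = -33988/(-49510) = -33988*(-1/49510) = 16994/24755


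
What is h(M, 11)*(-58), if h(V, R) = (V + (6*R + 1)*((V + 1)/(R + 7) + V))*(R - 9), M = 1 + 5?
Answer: -453154/9 ≈ -50350.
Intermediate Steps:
M = 6
h(V, R) = (-9 + R)*(V + (1 + 6*R)*(V + (1 + V)/(7 + R))) (h(V, R) = (V + (1 + 6*R)*((1 + V)/(7 + R) + V))*(-9 + R) = (V + (1 + 6*R)*(V + (1 + V)/(7 + R)))*(-9 + R) = (-9 + R)*(V + (1 + 6*R)*(V + (1 + V)/(7 + R))))
h(M, 11)*(-58) = ((-9 - 135*6 - 53*11 + 6*11**2 - 435*11*6 - 4*6*11**2 + 6*6*11**3)/(7 + 11))*(-58) = ((-9 - 810 - 583 + 6*121 - 28710 - 4*6*121 + 6*6*1331)/18)*(-58) = ((-9 - 810 - 583 + 726 - 28710 - 2904 + 47916)/18)*(-58) = ((1/18)*15626)*(-58) = (7813/9)*(-58) = -453154/9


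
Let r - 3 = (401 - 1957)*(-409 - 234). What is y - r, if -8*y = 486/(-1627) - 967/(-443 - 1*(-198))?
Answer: -3190550992359/3188920 ≈ -1.0005e+6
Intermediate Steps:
y = -1454239/3188920 (y = -(486/(-1627) - 967/(-443 - 1*(-198)))/8 = -(486*(-1/1627) - 967/(-443 + 198))/8 = -(-486/1627 - 967/(-245))/8 = -(-486/1627 - 967*(-1/245))/8 = -(-486/1627 + 967/245)/8 = -1/8*1454239/398615 = -1454239/3188920 ≈ -0.45603)
r = 1000511 (r = 3 + (401 - 1957)*(-409 - 234) = 3 - 1556*(-643) = 3 + 1000508 = 1000511)
y - r = -1454239/3188920 - 1*1000511 = -1454239/3188920 - 1000511 = -3190550992359/3188920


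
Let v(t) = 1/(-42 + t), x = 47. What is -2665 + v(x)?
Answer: -13324/5 ≈ -2664.8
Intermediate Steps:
-2665 + v(x) = -2665 + 1/(-42 + 47) = -2665 + 1/5 = -2665 + ⅕ = -13324/5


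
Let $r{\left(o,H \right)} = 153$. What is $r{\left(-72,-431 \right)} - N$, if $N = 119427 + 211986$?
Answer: $-331260$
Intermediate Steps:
$N = 331413$
$r{\left(-72,-431 \right)} - N = 153 - 331413 = -331260$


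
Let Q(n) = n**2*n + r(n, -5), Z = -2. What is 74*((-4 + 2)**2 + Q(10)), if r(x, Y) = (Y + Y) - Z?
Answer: 73704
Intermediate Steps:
r(x, Y) = 2 + 2*Y (r(x, Y) = (Y + Y) - 1*(-2) = 2*Y + 2 = 2 + 2*Y)
Q(n) = -8 + n**3 (Q(n) = n**2*n + (2 + 2*(-5)) = n**3 + (2 - 10) = n**3 - 8 = -8 + n**3)
74*((-4 + 2)**2 + Q(10)) = 74*((-4 + 2)**2 + (-8 + 10**3)) = 74*((-2)**2 + (-8 + 1000)) = 74*(4 + 992) = 74*996 = 73704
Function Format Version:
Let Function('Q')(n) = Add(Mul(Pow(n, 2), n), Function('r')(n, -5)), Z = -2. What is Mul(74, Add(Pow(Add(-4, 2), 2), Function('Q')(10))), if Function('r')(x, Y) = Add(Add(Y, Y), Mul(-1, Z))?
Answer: 73704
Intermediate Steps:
Function('r')(x, Y) = Add(2, Mul(2, Y)) (Function('r')(x, Y) = Add(Add(Y, Y), Mul(-1, -2)) = Add(Mul(2, Y), 2) = Add(2, Mul(2, Y)))
Function('Q')(n) = Add(-8, Pow(n, 3)) (Function('Q')(n) = Add(Mul(Pow(n, 2), n), Add(2, Mul(2, -5))) = Add(Pow(n, 3), Add(2, -10)) = Add(Pow(n, 3), -8) = Add(-8, Pow(n, 3)))
Mul(74, Add(Pow(Add(-4, 2), 2), Function('Q')(10))) = Mul(74, Add(Pow(Add(-4, 2), 2), Add(-8, Pow(10, 3)))) = Mul(74, Add(Pow(-2, 2), Add(-8, 1000))) = Mul(74, Add(4, 992)) = Mul(74, 996) = 73704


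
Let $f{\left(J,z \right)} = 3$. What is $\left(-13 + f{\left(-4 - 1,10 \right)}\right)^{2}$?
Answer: $100$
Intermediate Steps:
$\left(-13 + f{\left(-4 - 1,10 \right)}\right)^{2} = \left(-13 + 3\right)^{2} = \left(-10\right)^{2} = 100$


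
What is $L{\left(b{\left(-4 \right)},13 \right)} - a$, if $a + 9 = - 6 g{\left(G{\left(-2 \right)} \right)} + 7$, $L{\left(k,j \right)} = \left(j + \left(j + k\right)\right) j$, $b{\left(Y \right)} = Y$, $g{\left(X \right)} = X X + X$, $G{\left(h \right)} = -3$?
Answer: $324$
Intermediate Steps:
$g{\left(X \right)} = X + X^{2}$ ($g{\left(X \right)} = X^{2} + X = X + X^{2}$)
$L{\left(k,j \right)} = j \left(k + 2 j\right)$ ($L{\left(k,j \right)} = \left(k + 2 j\right) j = j \left(k + 2 j\right)$)
$a = -38$ ($a = -9 + \left(- 6 \left(- 3 \left(1 - 3\right)\right) + 7\right) = -9 + \left(- 6 \left(\left(-3\right) \left(-2\right)\right) + 7\right) = -9 + \left(\left(-6\right) 6 + 7\right) = -9 + \left(-36 + 7\right) = -9 - 29 = -38$)
$L{\left(b{\left(-4 \right)},13 \right)} - a = 13 \left(-4 + 2 \cdot 13\right) - -38 = 13 \left(-4 + 26\right) + 38 = 13 \cdot 22 + 38 = 286 + 38 = 324$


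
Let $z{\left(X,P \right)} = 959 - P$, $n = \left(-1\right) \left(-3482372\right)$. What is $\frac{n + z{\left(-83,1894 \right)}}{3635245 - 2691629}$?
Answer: $\frac{3481437}{943616} \approx 3.6895$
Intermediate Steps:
$n = 3482372$
$\frac{n + z{\left(-83,1894 \right)}}{3635245 - 2691629} = \frac{3482372 + \left(959 - 1894\right)}{3635245 - 2691629} = \frac{3482372 + \left(959 - 1894\right)}{943616} = \left(3482372 - 935\right) \frac{1}{943616} = 3481437 \cdot \frac{1}{943616} = \frac{3481437}{943616}$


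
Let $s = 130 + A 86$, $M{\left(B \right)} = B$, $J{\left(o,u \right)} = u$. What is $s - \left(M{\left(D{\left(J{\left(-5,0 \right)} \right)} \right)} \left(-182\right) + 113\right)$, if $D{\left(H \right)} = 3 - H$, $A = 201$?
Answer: $17849$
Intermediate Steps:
$s = 17416$ ($s = 130 + 201 \cdot 86 = 130 + 17286 = 17416$)
$s - \left(M{\left(D{\left(J{\left(-5,0 \right)} \right)} \right)} \left(-182\right) + 113\right) = 17416 - \left(\left(3 - 0\right) \left(-182\right) + 113\right) = 17416 - \left(\left(3 + 0\right) \left(-182\right) + 113\right) = 17416 - \left(3 \left(-182\right) + 113\right) = 17416 - \left(-546 + 113\right) = 17416 - -433 = 17416 + 433 = 17849$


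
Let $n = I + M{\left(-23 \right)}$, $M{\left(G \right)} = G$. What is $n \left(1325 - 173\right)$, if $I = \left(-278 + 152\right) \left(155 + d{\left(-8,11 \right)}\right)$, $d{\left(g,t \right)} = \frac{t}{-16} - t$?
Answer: $-20828592$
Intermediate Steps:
$d{\left(g,t \right)} = - \frac{17 t}{16}$ ($d{\left(g,t \right)} = t \left(- \frac{1}{16}\right) - t = - \frac{t}{16} - t = - \frac{17 t}{16}$)
$I = - \frac{144459}{8}$ ($I = \left(-278 + 152\right) \left(155 - \frac{187}{16}\right) = - 126 \left(155 - \frac{187}{16}\right) = \left(-126\right) \frac{2293}{16} = - \frac{144459}{8} \approx -18057.0$)
$n = - \frac{144643}{8}$ ($n = - \frac{144459}{8} - 23 = - \frac{144643}{8} \approx -18080.0$)
$n \left(1325 - 173\right) = - \frac{144643 \left(1325 - 173\right)}{8} = \left(- \frac{144643}{8}\right) 1152 = -20828592$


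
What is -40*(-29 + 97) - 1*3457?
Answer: -6177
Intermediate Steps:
-40*(-29 + 97) - 1*3457 = -40*68 - 3457 = -2720 - 3457 = -6177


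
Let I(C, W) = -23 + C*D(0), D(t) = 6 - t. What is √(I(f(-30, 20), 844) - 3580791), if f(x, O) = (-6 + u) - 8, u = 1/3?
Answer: 4*I*√223806 ≈ 1892.3*I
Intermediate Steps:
u = ⅓ ≈ 0.33333
f(x, O) = -41/3 (f(x, O) = (-6 + ⅓) - 8 = -17/3 - 8 = -41/3)
I(C, W) = -23 + 6*C (I(C, W) = -23 + C*(6 - 1*0) = -23 + C*(6 + 0) = -23 + C*6 = -23 + 6*C)
√(I(f(-30, 20), 844) - 3580791) = √((-23 + 6*(-41/3)) - 3580791) = √((-23 - 82) - 3580791) = √(-105 - 3580791) = √(-3580896) = 4*I*√223806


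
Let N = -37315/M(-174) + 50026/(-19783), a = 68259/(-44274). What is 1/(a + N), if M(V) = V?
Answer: 12700151859/2671902984373 ≈ 0.0047532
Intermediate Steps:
a = -22753/14758 (a = 68259*(-1/44274) = -22753/14758 ≈ -1.5417)
N = 729498121/3442242 (N = -37315/(-174) + 50026/(-19783) = -37315*(-1/174) + 50026*(-1/19783) = 37315/174 - 50026/19783 = 729498121/3442242 ≈ 211.93)
1/(a + N) = 1/(-22753/14758 + 729498121/3442242) = 1/(2671902984373/12700151859) = 12700151859/2671902984373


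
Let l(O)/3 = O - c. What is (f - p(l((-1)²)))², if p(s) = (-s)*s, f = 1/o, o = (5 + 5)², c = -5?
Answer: 1049824801/10000 ≈ 1.0498e+5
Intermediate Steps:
l(O) = 15 + 3*O (l(O) = 3*(O - 1*(-5)) = 3*(O + 5) = 3*(5 + O) = 15 + 3*O)
o = 100 (o = 10² = 100)
f = 1/100 ≈ 0.010000
p(s) = -s²
(f - p(l((-1)²)))² = (1/100 - (-1)*(15 + 3*(-1)²)²)² = (1/100 - (-1)*(15 + 3*1)²)² = (1/100 - (-1)*(15 + 3)²)² = (1/100 - (-1)*18²)² = (1/100 - (-1)*324)² = (1/100 - 1*(-324))² = (1/100 + 324)² = (32401/100)² = 1049824801/10000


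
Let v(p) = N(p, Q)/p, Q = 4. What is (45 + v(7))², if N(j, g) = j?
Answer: 2116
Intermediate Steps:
v(p) = 1 (v(p) = p/p = 1)
(45 + v(7))² = (45 + 1)² = 46² = 2116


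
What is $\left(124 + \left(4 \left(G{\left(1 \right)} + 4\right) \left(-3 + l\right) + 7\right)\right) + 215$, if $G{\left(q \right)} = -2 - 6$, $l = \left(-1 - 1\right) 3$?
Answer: $490$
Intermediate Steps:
$l = -6$ ($l = \left(-2\right) 3 = -6$)
$G{\left(q \right)} = -8$ ($G{\left(q \right)} = -2 - 6 = -8$)
$\left(124 + \left(4 \left(G{\left(1 \right)} + 4\right) \left(-3 + l\right) + 7\right)\right) + 215 = \left(124 + \left(4 \left(-8 + 4\right) \left(-3 - 6\right) + 7\right)\right) + 215 = \left(124 + \left(4 \left(\left(-4\right) \left(-9\right)\right) + 7\right)\right) + 215 = \left(124 + \left(4 \cdot 36 + 7\right)\right) + 215 = \left(124 + \left(144 + 7\right)\right) + 215 = \left(124 + 151\right) + 215 = 275 + 215 = 490$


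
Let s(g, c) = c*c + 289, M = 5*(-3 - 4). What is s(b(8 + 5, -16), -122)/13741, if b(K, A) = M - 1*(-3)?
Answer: 15173/13741 ≈ 1.1042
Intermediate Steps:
M = -35 (M = 5*(-7) = -35)
b(K, A) = -32 (b(K, A) = -35 - 1*(-3) = -35 + 3 = -32)
s(g, c) = 289 + c² (s(g, c) = c² + 289 = 289 + c²)
s(b(8 + 5, -16), -122)/13741 = (289 + (-122)²)/13741 = (289 + 14884)*(1/13741) = 15173*(1/13741) = 15173/13741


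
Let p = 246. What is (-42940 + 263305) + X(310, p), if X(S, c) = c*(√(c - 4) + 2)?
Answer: 220857 + 2706*√2 ≈ 2.2468e+5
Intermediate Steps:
X(S, c) = c*(2 + √(-4 + c)) (X(S, c) = c*(√(-4 + c) + 2) = c*(2 + √(-4 + c)))
(-42940 + 263305) + X(310, p) = (-42940 + 263305) + 246*(2 + √(-4 + 246)) = 220365 + 246*(2 + √242) = 220365 + 246*(2 + 11*√2) = 220365 + (492 + 2706*√2) = 220857 + 2706*√2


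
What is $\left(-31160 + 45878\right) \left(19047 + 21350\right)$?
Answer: $594563046$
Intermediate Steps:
$\left(-31160 + 45878\right) \left(19047 + 21350\right) = 14718 \cdot 40397 = 594563046$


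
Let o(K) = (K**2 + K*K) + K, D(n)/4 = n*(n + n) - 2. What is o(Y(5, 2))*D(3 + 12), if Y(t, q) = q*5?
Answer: 376320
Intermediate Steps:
Y(t, q) = 5*q
D(n) = -8 + 8*n**2 (D(n) = 4*(n*(n + n) - 2) = 4*(n*(2*n) - 2) = 4*(2*n**2 - 2) = 4*(-2 + 2*n**2) = -8 + 8*n**2)
o(K) = K + 2*K**2 (o(K) = (K**2 + K**2) + K = 2*K**2 + K = K + 2*K**2)
o(Y(5, 2))*D(3 + 12) = ((5*2)*(1 + 2*(5*2)))*(-8 + 8*(3 + 12)**2) = (10*(1 + 2*10))*(-8 + 8*15**2) = (10*(1 + 20))*(-8 + 8*225) = (10*21)*(-8 + 1800) = 210*1792 = 376320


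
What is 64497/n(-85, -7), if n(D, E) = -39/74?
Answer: -1590926/13 ≈ -1.2238e+5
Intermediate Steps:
n(D, E) = -39/74 (n(D, E) = -39*1/74 = -39/74)
64497/n(-85, -7) = 64497/(-39/74) = 64497*(-74/39) = -1590926/13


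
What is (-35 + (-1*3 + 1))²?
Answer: 1369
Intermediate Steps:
(-35 + (-1*3 + 1))² = (-35 + (-3 + 1))² = (-35 - 2)² = (-37)² = 1369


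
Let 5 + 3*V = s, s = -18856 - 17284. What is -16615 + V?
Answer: -85990/3 ≈ -28663.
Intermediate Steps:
s = -36140
V = -36145/3 (V = -5/3 + (⅓)*(-36140) = -5/3 - 36140/3 = -36145/3 ≈ -12048.)
-16615 + V = -16615 - 36145/3 = -85990/3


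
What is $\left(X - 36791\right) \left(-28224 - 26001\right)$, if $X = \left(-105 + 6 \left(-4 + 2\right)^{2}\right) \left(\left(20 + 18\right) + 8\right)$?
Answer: $2197034325$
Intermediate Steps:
$X = -3726$ ($X = \left(-105 + 6 \left(-2\right)^{2}\right) \left(38 + 8\right) = \left(-105 + 6 \cdot 4\right) 46 = \left(-105 + 24\right) 46 = \left(-81\right) 46 = -3726$)
$\left(X - 36791\right) \left(-28224 - 26001\right) = \left(-3726 - 36791\right) \left(-28224 - 26001\right) = \left(-40517\right) \left(-54225\right) = 2197034325$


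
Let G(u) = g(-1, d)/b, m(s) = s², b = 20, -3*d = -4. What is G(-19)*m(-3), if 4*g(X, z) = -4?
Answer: -9/20 ≈ -0.45000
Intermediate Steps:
d = 4/3 (d = -⅓*(-4) = 4/3 ≈ 1.3333)
g(X, z) = -1 (g(X, z) = (¼)*(-4) = -1)
G(u) = -1/20
G(-19)*m(-3) = -1/20*(-3)² = -1/20*9 = -9/20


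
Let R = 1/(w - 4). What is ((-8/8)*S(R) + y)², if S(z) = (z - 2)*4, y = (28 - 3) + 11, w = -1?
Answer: 50176/25 ≈ 2007.0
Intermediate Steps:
R = -⅕ (R = 1/(-1 - 4) = 1/(-5) = -⅕ ≈ -0.20000)
y = 36 (y = 25 + 11 = 36)
S(z) = -8 + 4*z (S(z) = (-2 + z)*4 = -8 + 4*z)
((-8/8)*S(R) + y)² = ((-8/8)*(-8 + 4*(-⅕)) + 36)² = ((-8*⅛)*(-8 - ⅘) + 36)² = (-1*(-44/5) + 36)² = (44/5 + 36)² = (224/5)² = 50176/25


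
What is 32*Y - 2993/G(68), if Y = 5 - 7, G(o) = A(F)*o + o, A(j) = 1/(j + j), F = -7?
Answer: -49239/442 ≈ -111.40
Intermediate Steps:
A(j) = 1/(2*j)
G(o) = 13*o/14 (G(o) = ((½)/(-7))*o + o = ((½)*(-⅐))*o + o = -o/14 + o = 13*o/14)
Y = -2
32*Y - 2993/G(68) = 32*(-2) - 2993/((13/14)*68) = -64 - 2993/442/7 = -64 - 2993*7/442 = -64 - 20951/442 = -49239/442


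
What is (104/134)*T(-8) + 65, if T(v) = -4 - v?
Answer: 4563/67 ≈ 68.104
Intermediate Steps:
(104/134)*T(-8) + 65 = (104/134)*(-4 - 1*(-8)) + 65 = (104*(1/134))*(-4 + 8) + 65 = (52/67)*4 + 65 = 208/67 + 65 = 4563/67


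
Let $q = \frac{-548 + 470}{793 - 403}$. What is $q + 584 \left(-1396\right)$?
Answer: $- \frac{4076321}{5} \approx -8.1526 \cdot 10^{5}$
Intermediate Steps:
$q = - \frac{1}{5}$ ($q = - \frac{78}{390} = \left(-78\right) \frac{1}{390} = - \frac{1}{5} \approx -0.2$)
$q + 584 \left(-1396\right) = - \frac{1}{5} + 584 \left(-1396\right) = - \frac{1}{5} - 815264 = - \frac{4076321}{5}$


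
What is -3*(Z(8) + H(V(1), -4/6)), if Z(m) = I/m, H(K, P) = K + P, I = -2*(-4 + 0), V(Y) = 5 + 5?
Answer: -31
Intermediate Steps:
V(Y) = 10
I = 8 (I = -2*(-4) = 8)
Z(m) = 8/m
-3*(Z(8) + H(V(1), -4/6)) = -3*(8/8 + (10 - 4/6)) = -3*(8*(⅛) + (10 - 4*⅙)) = -3*(1 + (10 - ⅔)) = -3*(1 + 28/3) = -3*31/3 = -31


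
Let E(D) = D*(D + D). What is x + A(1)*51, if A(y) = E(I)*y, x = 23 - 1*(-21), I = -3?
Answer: 962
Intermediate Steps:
E(D) = 2*D² (E(D) = D*(2*D) = 2*D²)
x = 44 (x = 23 + 21 = 44)
A(y) = 18*y (A(y) = (2*(-3)²)*y = (2*9)*y = 18*y)
x + A(1)*51 = 44 + (18*1)*51 = 44 + 18*51 = 44 + 918 = 962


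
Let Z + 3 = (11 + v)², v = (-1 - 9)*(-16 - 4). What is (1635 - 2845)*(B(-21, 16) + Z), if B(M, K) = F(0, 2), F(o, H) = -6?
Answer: -53859520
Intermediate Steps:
v = 200 (v = -10*(-20) = 200)
B(M, K) = -6
Z = 44518 (Z = -3 + (11 + 200)² = -3 + 211² = -3 + 44521 = 44518)
(1635 - 2845)*(B(-21, 16) + Z) = (1635 - 2845)*(-6 + 44518) = -1210*44512 = -53859520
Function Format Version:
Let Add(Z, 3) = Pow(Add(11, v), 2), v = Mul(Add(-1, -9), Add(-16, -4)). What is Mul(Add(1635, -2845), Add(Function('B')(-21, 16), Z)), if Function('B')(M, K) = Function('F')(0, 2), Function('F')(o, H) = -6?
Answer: -53859520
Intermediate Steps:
v = 200 (v = Mul(-10, -20) = 200)
Function('B')(M, K) = -6
Z = 44518 (Z = Add(-3, Pow(Add(11, 200), 2)) = Add(-3, Pow(211, 2)) = Add(-3, 44521) = 44518)
Mul(Add(1635, -2845), Add(Function('B')(-21, 16), Z)) = Mul(Add(1635, -2845), Add(-6, 44518)) = Mul(-1210, 44512) = -53859520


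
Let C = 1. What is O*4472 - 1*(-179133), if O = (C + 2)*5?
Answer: 246213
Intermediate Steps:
O = 15 (O = (1 + 2)*5 = 3*5 = 15)
O*4472 - 1*(-179133) = 15*4472 - 1*(-179133) = 67080 + 179133 = 246213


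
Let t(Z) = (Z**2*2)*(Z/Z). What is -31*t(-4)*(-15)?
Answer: 14880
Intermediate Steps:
t(Z) = 2*Z**2 (t(Z) = (2*Z**2)*1 = 2*Z**2)
-31*t(-4)*(-15) = -62*(-4)**2*(-15) = -62*16*(-15) = -31*32*(-15) = -992*(-15) = 14880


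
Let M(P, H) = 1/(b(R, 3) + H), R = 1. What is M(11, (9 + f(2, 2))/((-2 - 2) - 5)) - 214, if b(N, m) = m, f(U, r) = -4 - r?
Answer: -1709/8 ≈ -213.63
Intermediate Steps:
M(P, H) = 1/(3 + H)
M(11, (9 + f(2, 2))/((-2 - 2) - 5)) - 214 = 1/(3 + (9 + (-4 - 1*2))/((-2 - 2) - 5)) - 214 = 1/(3 + (9 + (-4 - 2))/(-4 - 5)) - 214 = 1/(3 + (9 - 6)/(-9)) - 214 = 1/(3 + 3*(-1/9)) - 214 = 1/(3 - 1/3) - 214 = 1/(8/3) - 214 = 3/8 - 214 = -1709/8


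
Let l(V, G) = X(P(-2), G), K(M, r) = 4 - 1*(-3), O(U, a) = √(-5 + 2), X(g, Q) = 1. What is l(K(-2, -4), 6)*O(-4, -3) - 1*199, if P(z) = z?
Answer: -199 + I*√3 ≈ -199.0 + 1.732*I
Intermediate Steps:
O(U, a) = I*√3 (O(U, a) = √(-3) = I*√3)
K(M, r) = 7 (K(M, r) = 4 + 3 = 7)
l(V, G) = 1
l(K(-2, -4), 6)*O(-4, -3) - 1*199 = 1*(I*√3) - 1*199 = I*√3 - 199 = -199 + I*√3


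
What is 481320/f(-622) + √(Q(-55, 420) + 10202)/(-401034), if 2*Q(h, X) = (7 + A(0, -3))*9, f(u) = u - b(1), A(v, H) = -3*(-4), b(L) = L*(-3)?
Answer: -481320/619 - 5*√1646/802068 ≈ -777.58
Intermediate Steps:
b(L) = -3*L
A(v, H) = 12
f(u) = 3 + u (f(u) = u - (-3) = u - 1*(-3) = u + 3 = 3 + u)
Q(h, X) = 171/2 (Q(h, X) = ((7 + 12)*9)/2 = (19*9)/2 = (½)*171 = 171/2)
481320/f(-622) + √(Q(-55, 420) + 10202)/(-401034) = 481320/(3 - 622) + √(171/2 + 10202)/(-401034) = 481320/(-619) + √(20575/2)*(-1/401034) = 481320*(-1/619) + (5*√1646/2)*(-1/401034) = -481320/619 - 5*√1646/802068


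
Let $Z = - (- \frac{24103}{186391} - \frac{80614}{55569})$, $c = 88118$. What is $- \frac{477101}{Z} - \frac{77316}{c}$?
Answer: $- \frac{217722716540055126459}{721030103081179} \approx -3.0196 \cdot 10^{5}$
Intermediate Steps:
$Z = \frac{16365103681}{10357561479}$ ($Z = - (\left(-24103\right) \frac{1}{186391} - \frac{80614}{55569}) = - (- \frac{24103}{186391} - \frac{80614}{55569}) = \left(-1\right) \left(- \frac{16365103681}{10357561479}\right) = \frac{16365103681}{10357561479} \approx 1.58$)
$- \frac{477101}{Z} - \frac{77316}{c} = - \frac{477101}{\frac{16365103681}{10357561479}} - \frac{77316}{88118} = \left(-477101\right) \frac{10357561479}{16365103681} - \frac{38658}{44059} = - \frac{4941602939192379}{16365103681} - \frac{38658}{44059} = - \frac{217722716540055126459}{721030103081179}$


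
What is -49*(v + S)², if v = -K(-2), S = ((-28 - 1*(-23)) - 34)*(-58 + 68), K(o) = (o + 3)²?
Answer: -7491169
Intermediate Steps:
K(o) = (3 + o)²
S = -390 (S = ((-28 + 23) - 34)*10 = (-5 - 34)*10 = -39*10 = -390)
v = -1 (v = -(3 - 2)² = -1*1² = -1*1 = -1)
-49*(v + S)² = -49*(-1 - 390)² = -49*(-391)² = -49*152881 = -7491169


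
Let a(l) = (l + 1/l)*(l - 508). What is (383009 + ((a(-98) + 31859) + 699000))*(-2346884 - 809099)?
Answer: -181436979804601/49 ≈ -3.7028e+12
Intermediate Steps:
a(l) = (-508 + l)*(l + 1/l) (a(l) = (l + 1/l)*(-508 + l) = (-508 + l)*(l + 1/l))
(383009 + ((a(-98) + 31859) + 699000))*(-2346884 - 809099) = (383009 + (((1 + (-98)**2 - 508*(-98) - 508/(-98)) + 31859) + 699000))*(-2346884 - 809099) = (383009 + (((1 + 9604 + 49784 - 508*(-1/98)) + 31859) + 699000))*(-3155983) = (383009 + (((1 + 9604 + 49784 + 254/49) + 31859) + 699000))*(-3155983) = (383009 + ((2910315/49 + 31859) + 699000))*(-3155983) = (383009 + (4471406/49 + 699000))*(-3155983) = (383009 + 38722406/49)*(-3155983) = (57489847/49)*(-3155983) = -181436979804601/49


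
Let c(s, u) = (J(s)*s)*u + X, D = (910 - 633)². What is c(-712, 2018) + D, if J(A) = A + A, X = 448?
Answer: 2046103161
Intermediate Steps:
J(A) = 2*A
D = 76729 (D = 277² = 76729)
c(s, u) = 448 + 2*u*s² (c(s, u) = ((2*s)*s)*u + 448 = (2*s²)*u + 448 = 2*u*s² + 448 = 448 + 2*u*s²)
c(-712, 2018) + D = (448 + 2*2018*(-712)²) + 76729 = (448 + 2*2018*506944) + 76729 = (448 + 2046025984) + 76729 = 2046026432 + 76729 = 2046103161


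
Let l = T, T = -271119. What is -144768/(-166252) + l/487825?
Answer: 6386843403/20275470475 ≈ 0.31500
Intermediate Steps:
l = -271119
-144768/(-166252) + l/487825 = -144768/(-166252) - 271119/487825 = -144768*(-1/166252) - 271119*1/487825 = 36192/41563 - 271119/487825 = 6386843403/20275470475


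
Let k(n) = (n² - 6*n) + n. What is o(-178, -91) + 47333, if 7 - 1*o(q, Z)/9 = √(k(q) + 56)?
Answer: 47396 - 9*√32630 ≈ 45770.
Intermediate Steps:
k(n) = n² - 5*n
o(q, Z) = 63 - 9*√(56 + q*(-5 + q)) (o(q, Z) = 63 - 9*√(q*(-5 + q) + 56) = 63 - 9*√(56 + q*(-5 + q)))
o(-178, -91) + 47333 = (63 - 9*√(56 - 178*(-5 - 178))) + 47333 = (63 - 9*√(56 - 178*(-183))) + 47333 = (63 - 9*√(56 + 32574)) + 47333 = (63 - 9*√32630) + 47333 = 47396 - 9*√32630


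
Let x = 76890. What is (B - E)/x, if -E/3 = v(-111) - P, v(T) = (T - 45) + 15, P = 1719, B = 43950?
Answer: 1279/2563 ≈ 0.49902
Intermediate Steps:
v(T) = -30 + T (v(T) = (-45 + T) + 15 = -30 + T)
E = 5580 (E = -3*((-30 - 111) - 1*1719) = -3*(-141 - 1719) = -3*(-1860) = 5580)
(B - E)/x = (43950 - 1*5580)/76890 = (43950 - 5580)*(1/76890) = 38370*(1/76890) = 1279/2563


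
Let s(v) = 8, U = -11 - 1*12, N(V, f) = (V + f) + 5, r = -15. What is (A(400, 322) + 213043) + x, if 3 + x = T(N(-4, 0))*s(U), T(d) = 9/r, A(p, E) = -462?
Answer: 1062866/5 ≈ 2.1257e+5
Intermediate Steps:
N(V, f) = 5 + V + f
T(d) = -⅗ (T(d) = 9/(-15) = 9*(-1/15) = -⅗)
U = -23 (U = -11 - 12 = -23)
x = -39/5 (x = -3 - ⅗*8 = -3 - 24/5 = -39/5 ≈ -7.8000)
(A(400, 322) + 213043) + x = (-462 + 213043) - 39/5 = 212581 - 39/5 = 1062866/5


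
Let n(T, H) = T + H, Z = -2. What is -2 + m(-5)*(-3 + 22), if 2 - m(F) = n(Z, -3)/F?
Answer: 17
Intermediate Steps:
n(T, H) = H + T
m(F) = 2 + 5/F (m(F) = 2 - (-3 - 2)/F = 2 - (-5)/F = 2 + 5/F)
-2 + m(-5)*(-3 + 22) = -2 + (2 + 5/(-5))*(-3 + 22) = -2 + (2 + 5*(-1/5))*19 = -2 + (2 - 1)*19 = -2 + 1*19 = -2 + 19 = 17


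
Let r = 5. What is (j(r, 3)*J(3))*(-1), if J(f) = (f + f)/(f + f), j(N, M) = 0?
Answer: 0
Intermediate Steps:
J(f) = 1 (J(f) = (2*f)/((2*f)) = (2*f)*(1/(2*f)) = 1)
(j(r, 3)*J(3))*(-1) = (0*1)*(-1) = 0*(-1) = 0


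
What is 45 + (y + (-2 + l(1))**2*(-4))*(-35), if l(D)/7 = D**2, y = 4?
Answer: 3405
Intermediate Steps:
l(D) = 7*D**2
45 + (y + (-2 + l(1))**2*(-4))*(-35) = 45 + (4 + (-2 + 7*1**2)**2*(-4))*(-35) = 45 + (4 + (-2 + 7*1)**2*(-4))*(-35) = 45 + (4 + (-2 + 7)**2*(-4))*(-35) = 45 + (4 + 5**2*(-4))*(-35) = 45 + (4 + 25*(-4))*(-35) = 45 + (4 - 100)*(-35) = 45 - 96*(-35) = 45 + 3360 = 3405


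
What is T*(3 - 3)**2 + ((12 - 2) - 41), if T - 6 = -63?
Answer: -31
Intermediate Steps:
T = -57 (T = 6 - 63 = -57)
T*(3 - 3)**2 + ((12 - 2) - 41) = -57*(3 - 3)**2 + ((12 - 2) - 41) = -57*0**2 + (10 - 41) = -57*0 - 31 = 0 - 31 = -31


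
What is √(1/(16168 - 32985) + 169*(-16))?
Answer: I*√764722283073/16817 ≈ 52.0*I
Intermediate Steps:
√(1/(16168 - 32985) + 169*(-16)) = √(1/(-16817) - 2704) = √(-1/16817 - 2704) = √(-45473169/16817) = I*√764722283073/16817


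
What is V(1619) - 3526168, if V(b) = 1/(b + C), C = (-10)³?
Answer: -2182697991/619 ≈ -3.5262e+6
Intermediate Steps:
C = -1000
V(b) = 1/(-1000 + b) (V(b) = 1/(b - 1000) = 1/(-1000 + b))
V(1619) - 3526168 = 1/(-1000 + 1619) - 3526168 = 1/619 - 3526168 = -2182697991/619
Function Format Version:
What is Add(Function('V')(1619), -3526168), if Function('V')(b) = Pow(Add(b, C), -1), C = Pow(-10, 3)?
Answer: Rational(-2182697991, 619) ≈ -3.5262e+6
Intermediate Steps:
C = -1000
Function('V')(b) = Pow(Add(-1000, b), -1) (Function('V')(b) = Pow(Add(b, -1000), -1) = Pow(Add(-1000, b), -1))
Add(Function('V')(1619), -3526168) = Add(Pow(Add(-1000, 1619), -1), -3526168) = Add(Pow(619, -1), -3526168) = Add(Rational(1, 619), -3526168) = Rational(-2182697991, 619)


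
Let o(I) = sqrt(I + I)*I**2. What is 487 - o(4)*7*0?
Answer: 487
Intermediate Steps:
o(I) = sqrt(2)*I**(5/2) (o(I) = sqrt(2*I)*I**2 = (sqrt(2)*sqrt(I))*I**2 = sqrt(2)*I**(5/2))
487 - o(4)*7*0 = 487 - (sqrt(2)*4**(5/2))*7*0 = 487 - (sqrt(2)*32)*7*0 = 487 - (32*sqrt(2))*7*0 = 487 - 224*sqrt(2)*0 = 487 - 1*0 = 487 + 0 = 487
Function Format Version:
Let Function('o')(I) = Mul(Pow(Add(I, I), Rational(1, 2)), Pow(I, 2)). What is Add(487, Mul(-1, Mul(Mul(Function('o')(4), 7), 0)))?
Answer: 487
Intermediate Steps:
Function('o')(I) = Mul(Pow(2, Rational(1, 2)), Pow(I, Rational(5, 2))) (Function('o')(I) = Mul(Pow(Mul(2, I), Rational(1, 2)), Pow(I, 2)) = Mul(Mul(Pow(2, Rational(1, 2)), Pow(I, Rational(1, 2))), Pow(I, 2)) = Mul(Pow(2, Rational(1, 2)), Pow(I, Rational(5, 2))))
Add(487, Mul(-1, Mul(Mul(Function('o')(4), 7), 0))) = Add(487, Mul(-1, Mul(Mul(Mul(Pow(2, Rational(1, 2)), Pow(4, Rational(5, 2))), 7), 0))) = Add(487, Mul(-1, Mul(Mul(Mul(Pow(2, Rational(1, 2)), 32), 7), 0))) = Add(487, Mul(-1, Mul(Mul(Mul(32, Pow(2, Rational(1, 2))), 7), 0))) = Add(487, Mul(-1, Mul(Mul(224, Pow(2, Rational(1, 2))), 0))) = Add(487, Mul(-1, 0)) = Add(487, 0) = 487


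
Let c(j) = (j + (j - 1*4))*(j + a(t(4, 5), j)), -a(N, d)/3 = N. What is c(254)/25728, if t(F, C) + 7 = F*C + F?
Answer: 4263/1072 ≈ 3.9767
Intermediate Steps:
t(F, C) = -7 + F + C*F (t(F, C) = -7 + (F*C + F) = -7 + (C*F + F) = -7 + (F + C*F) = -7 + F + C*F)
a(N, d) = -3*N
c(j) = (-51 + j)*(-4 + 2*j) (c(j) = (j + (j - 1*4))*(j - 3*(-7 + 4 + 5*4)) = (j + (j - 4))*(j - 3*(-7 + 4 + 20)) = (j + (-4 + j))*(j - 3*17) = (-4 + 2*j)*(j - 51) = (-4 + 2*j)*(-51 + j) = (-51 + j)*(-4 + 2*j))
c(254)/25728 = (204 - 106*254 + 2*254²)/25728 = (204 - 26924 + 2*64516)*(1/25728) = (204 - 26924 + 129032)*(1/25728) = 102312*(1/25728) = 4263/1072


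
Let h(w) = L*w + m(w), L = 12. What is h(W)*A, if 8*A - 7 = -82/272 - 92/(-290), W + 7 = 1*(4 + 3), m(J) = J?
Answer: 0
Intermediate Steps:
W = 0 (W = -7 + 1*(4 + 3) = -7 + 1*7 = -7 + 7 = 0)
h(w) = 13*w (h(w) = 12*w + w = 13*w)
A = 138351/157760 (A = 7/8 + (-82/272 - 92/(-290))/8 = 7/8 + (-82*1/272 - 92*(-1/290))/8 = 7/8 + (-41/136 + 46/145)/8 = 7/8 + (⅛)*(311/19720) = 7/8 + 311/157760 = 138351/157760 ≈ 0.87697)
h(W)*A = (13*0)*(138351/157760) = 0*(138351/157760) = 0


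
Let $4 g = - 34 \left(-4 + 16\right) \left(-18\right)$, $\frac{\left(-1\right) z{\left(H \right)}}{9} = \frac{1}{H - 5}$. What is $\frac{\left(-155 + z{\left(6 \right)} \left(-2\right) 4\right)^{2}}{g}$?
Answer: $\frac{6889}{1836} \approx 3.7522$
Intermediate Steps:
$z{\left(H \right)} = - \frac{9}{-5 + H}$ ($z{\left(H \right)} = - \frac{9}{H - 5} = - \frac{9}{-5 + H}$)
$g = 1836$ ($g = \frac{- 34 \left(-4 + 16\right) \left(-18\right)}{4} = \frac{\left(-34\right) 12 \left(-18\right)}{4} = \frac{\left(-408\right) \left(-18\right)}{4} = \frac{1}{4} \cdot 7344 = 1836$)
$\frac{\left(-155 + z{\left(6 \right)} \left(-2\right) 4\right)^{2}}{g} = \frac{\left(-155 + - \frac{9}{-5 + 6} \left(-2\right) 4\right)^{2}}{1836} = \left(-155 + - \frac{9}{1} \left(-2\right) 4\right)^{2} \cdot \frac{1}{1836} = \left(-155 + \left(-9\right) 1 \left(-2\right) 4\right)^{2} \cdot \frac{1}{1836} = \left(-155 + \left(-9\right) \left(-2\right) 4\right)^{2} \cdot \frac{1}{1836} = \left(-155 + 18 \cdot 4\right)^{2} \cdot \frac{1}{1836} = \left(-155 + 72\right)^{2} \cdot \frac{1}{1836} = \left(-83\right)^{2} \cdot \frac{1}{1836} = 6889 \cdot \frac{1}{1836} = \frac{6889}{1836}$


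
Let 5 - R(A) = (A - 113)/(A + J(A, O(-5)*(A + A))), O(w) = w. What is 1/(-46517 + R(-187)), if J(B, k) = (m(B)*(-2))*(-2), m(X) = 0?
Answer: -187/8698044 ≈ -2.1499e-5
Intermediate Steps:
J(B, k) = 0 (J(B, k) = (0*(-2))*(-2) = 0*(-2) = 0)
R(A) = 5 - (-113 + A)/A (R(A) = 5 - (A - 113)/(A + 0) = 5 - (-113 + A)/A)
1/(-46517 + R(-187)) = 1/(-46517 + (4 + 113/(-187))) = 1/(-46517 + (4 + 113*(-1/187))) = 1/(-46517 + (4 - 113/187)) = 1/(-46517 + 635/187) = 1/(-8698044/187) = -187/8698044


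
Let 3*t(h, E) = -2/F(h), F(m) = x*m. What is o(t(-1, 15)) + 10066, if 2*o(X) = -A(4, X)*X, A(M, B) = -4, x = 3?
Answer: 90598/9 ≈ 10066.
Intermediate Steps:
F(m) = 3*m
t(h, E) = -2/(9*h) (t(h, E) = (-2*1/(3*h))/3 = (-2/(3*h))/3 = -2/(9*h))
o(X) = 2*X (o(X) = (-(-4)*X)/2 = (4*X)/2 = 2*X)
o(t(-1, 15)) + 10066 = 2*(-2/9/(-1)) + 10066 = 2*(-2/9*(-1)) + 10066 = 2*(2/9) + 10066 = 4/9 + 10066 = 90598/9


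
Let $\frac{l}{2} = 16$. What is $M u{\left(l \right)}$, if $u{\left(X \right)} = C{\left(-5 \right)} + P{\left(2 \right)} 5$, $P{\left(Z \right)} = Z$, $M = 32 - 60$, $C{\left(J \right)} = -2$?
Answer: $-224$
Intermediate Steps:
$l = 32$ ($l = 2 \cdot 16 = 32$)
$M = -28$ ($M = 32 - 60 = -28$)
$u{\left(X \right)} = 8$ ($u{\left(X \right)} = -2 + 2 \cdot 5 = -2 + 10 = 8$)
$M u{\left(l \right)} = \left(-28\right) 8 = -224$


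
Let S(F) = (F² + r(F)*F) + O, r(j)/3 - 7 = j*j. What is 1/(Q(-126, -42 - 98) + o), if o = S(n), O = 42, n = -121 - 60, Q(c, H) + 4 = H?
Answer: -1/17760365 ≈ -5.6305e-8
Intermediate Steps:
Q(c, H) = -4 + H
n = -181
r(j) = 21 + 3*j² (r(j) = 21 + 3*(j*j) = 21 + 3*j²)
S(F) = 42 + F² + F*(21 + 3*F²) (S(F) = (F² + (21 + 3*F²)*F) + 42 = (F² + F*(21 + 3*F²)) + 42 = 42 + F² + F*(21 + 3*F²))
o = -17760221 (o = 42 + (-181)² + 3*(-181)*(7 + (-181)²) = 42 + 32761 + 3*(-181)*(7 + 32761) = 42 + 32761 + 3*(-181)*32768 = 42 + 32761 - 17793024 = -17760221)
1/(Q(-126, -42 - 98) + o) = 1/((-4 + (-42 - 98)) - 17760221) = 1/((-4 - 140) - 17760221) = 1/(-144 - 17760221) = 1/(-17760365) = -1/17760365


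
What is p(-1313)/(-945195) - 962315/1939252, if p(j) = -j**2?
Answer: 2433635004763/1832971294140 ≈ 1.3277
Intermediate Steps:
p(-1313)/(-945195) - 962315/1939252 = -1*(-1313)**2/(-945195) - 962315/1939252 = -1*1723969*(-1/945195) - 962315*1/1939252 = -1723969*(-1/945195) - 962315/1939252 = 1723969/945195 - 962315/1939252 = 2433635004763/1832971294140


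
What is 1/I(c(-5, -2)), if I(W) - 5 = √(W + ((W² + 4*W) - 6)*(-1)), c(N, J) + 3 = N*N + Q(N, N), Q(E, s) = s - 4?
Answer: 5/227 - I*√202/227 ≈ 0.022026 - 0.062611*I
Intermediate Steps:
Q(E, s) = -4 + s
c(N, J) = -7 + N + N² (c(N, J) = -3 + (N*N + (-4 + N)) = -3 + (N² + (-4 + N)) = -3 + (-4 + N + N²) = -7 + N + N²)
I(W) = 5 + √(6 - W² - 3*W) (I(W) = 5 + √(W + ((W² + 4*W) - 6)*(-1)) = 5 + √(W + (-6 + W² + 4*W)*(-1)) = 5 + √(W + (6 - W² - 4*W)) = 5 + √(6 - W² - 3*W))
1/I(c(-5, -2)) = 1/(5 + √(6 - (-7 - 5 + (-5)²)² - 3*(-7 - 5 + (-5)²))) = 1/(5 + √(6 - (-7 - 5 + 25)² - 3*(-7 - 5 + 25))) = 1/(5 + √(6 - 1*13² - 3*13)) = 1/(5 + √(6 - 1*169 - 39)) = 1/(5 + √(6 - 169 - 39)) = 1/(5 + √(-202)) = 1/(5 + I*√202)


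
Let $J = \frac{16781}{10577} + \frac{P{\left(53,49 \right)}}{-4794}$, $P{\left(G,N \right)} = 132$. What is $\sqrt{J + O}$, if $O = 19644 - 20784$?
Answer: $\frac{i \sqrt{81307215336435585}}{8451023} \approx 33.741 i$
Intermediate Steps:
$O = -1140$
$J = \frac{13175325}{8451023}$ ($J = \frac{16781}{10577} + \frac{132}{-4794} = 16781 \cdot \frac{1}{10577} + 132 \left(- \frac{1}{4794}\right) = \frac{16781}{10577} - \frac{22}{799} = \frac{13175325}{8451023} \approx 1.559$)
$\sqrt{J + O} = \sqrt{\frac{13175325}{8451023} - 1140} = \sqrt{- \frac{9620990895}{8451023}} = \frac{i \sqrt{81307215336435585}}{8451023}$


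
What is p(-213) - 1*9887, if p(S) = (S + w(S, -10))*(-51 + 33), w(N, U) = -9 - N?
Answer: -9725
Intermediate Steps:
p(S) = 162 (p(S) = (S + (-9 - S))*(-51 + 33) = -9*(-18) = 162)
p(-213) - 1*9887 = 162 - 1*9887 = 162 - 9887 = -9725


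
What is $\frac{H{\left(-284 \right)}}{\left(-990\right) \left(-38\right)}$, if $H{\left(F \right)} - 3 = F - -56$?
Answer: $- \frac{5}{836} \approx -0.0059809$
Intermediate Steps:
$H{\left(F \right)} = 59 + F$ ($H{\left(F \right)} = 3 + \left(F - -56\right) = 3 + \left(F + 56\right) = 3 + \left(56 + F\right) = 59 + F$)
$\frac{H{\left(-284 \right)}}{\left(-990\right) \left(-38\right)} = \frac{59 - 284}{\left(-990\right) \left(-38\right)} = - \frac{225}{37620} = \left(-225\right) \frac{1}{37620} = - \frac{5}{836}$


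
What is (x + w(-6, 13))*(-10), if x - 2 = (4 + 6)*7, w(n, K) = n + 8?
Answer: -740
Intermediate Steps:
w(n, K) = 8 + n
x = 72 (x = 2 + (4 + 6)*7 = 2 + 10*7 = 2 + 70 = 72)
(x + w(-6, 13))*(-10) = (72 + (8 - 6))*(-10) = (72 + 2)*(-10) = 74*(-10) = -740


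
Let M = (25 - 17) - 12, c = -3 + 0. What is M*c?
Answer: 12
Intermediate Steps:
c = -3
M = -4 (M = 8 - 12 = -4)
M*c = -4*(-3) = 12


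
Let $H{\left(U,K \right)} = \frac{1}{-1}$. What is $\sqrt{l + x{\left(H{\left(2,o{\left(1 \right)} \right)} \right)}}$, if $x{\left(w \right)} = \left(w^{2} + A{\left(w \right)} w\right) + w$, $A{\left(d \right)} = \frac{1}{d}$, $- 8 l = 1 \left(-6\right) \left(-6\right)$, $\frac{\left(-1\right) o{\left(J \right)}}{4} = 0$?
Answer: $\frac{i \sqrt{14}}{2} \approx 1.8708 i$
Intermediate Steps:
$o{\left(J \right)} = 0$ ($o{\left(J \right)} = \left(-4\right) 0 = 0$)
$l = - \frac{9}{2}$ ($l = - \frac{1 \left(-6\right) \left(-6\right)}{8} = - \frac{\left(-6\right) \left(-6\right)}{8} = \left(- \frac{1}{8}\right) 36 = - \frac{9}{2} \approx -4.5$)
$H{\left(U,K \right)} = -1$
$x{\left(w \right)} = 1 + w + w^{2}$ ($x{\left(w \right)} = \left(w^{2} + \frac{w}{w}\right) + w = \left(w^{2} + 1\right) + w = \left(1 + w^{2}\right) + w = 1 + w + w^{2}$)
$\sqrt{l + x{\left(H{\left(2,o{\left(1 \right)} \right)} \right)}} = \sqrt{- \frac{9}{2} + \left(1 - \left(1 - 1\right)\right)} = \sqrt{- \frac{9}{2} + \left(1 - 0\right)} = \sqrt{- \frac{9}{2} + \left(1 + 0\right)} = \sqrt{- \frac{9}{2} + 1} = \sqrt{- \frac{7}{2}} = \frac{i \sqrt{14}}{2}$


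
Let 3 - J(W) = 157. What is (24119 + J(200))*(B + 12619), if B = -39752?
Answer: -650242345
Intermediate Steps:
J(W) = -154 (J(W) = 3 - 1*157 = 3 - 157 = -154)
(24119 + J(200))*(B + 12619) = (24119 - 154)*(-39752 + 12619) = 23965*(-27133) = -650242345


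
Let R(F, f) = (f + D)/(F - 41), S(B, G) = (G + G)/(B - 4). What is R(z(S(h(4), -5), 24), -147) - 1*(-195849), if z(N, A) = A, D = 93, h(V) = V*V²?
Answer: 3329487/17 ≈ 1.9585e+5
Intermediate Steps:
h(V) = V³
S(B, G) = 2*G/(-4 + B) (S(B, G) = (2*G)/(-4 + B) = 2*G/(-4 + B))
R(F, f) = (93 + f)/(-41 + F) (R(F, f) = (f + 93)/(F - 41) = (93 + f)/(-41 + F))
R(z(S(h(4), -5), 24), -147) - 1*(-195849) = (93 - 147)/(-41 + 24) - 1*(-195849) = -54/(-17) + 195849 = -1/17*(-54) + 195849 = 54/17 + 195849 = 3329487/17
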